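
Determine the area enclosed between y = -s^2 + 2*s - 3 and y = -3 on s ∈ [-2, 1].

The difference (-s^2 + 2*s - 3) - (-3) = -s^2 + 2*s changes sign at s = 0 inside [-2, 1], so split the integral there.
∫[-2,0] (-s^2 + 2*s) ds = -20/3; the area of that piece is 20/3.
∫[0,1] (-s^2 + 2*s) ds = 2/3.
Total area = 20/3 + 2/3 = 22/3.

22/3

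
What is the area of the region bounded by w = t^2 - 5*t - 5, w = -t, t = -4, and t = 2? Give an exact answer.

54

The difference (t^2 - 5*t - 5) - (-t) = t^2 - 4*t - 5 changes sign at t = -1 inside [-4, 2], so split the integral there.
∫[-4,-1] (t^2 - 4*t - 5) dt = 36.
∫[-1,2] (t^2 - 4*t - 5) dt = -18; the area of that piece is 18.
Total area = 36 + 18 = 54.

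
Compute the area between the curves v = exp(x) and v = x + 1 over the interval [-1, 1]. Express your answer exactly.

On [-1, 1], (exp(x)) - (x + 1) = -x + exp(x) - 1 is ≥ 0 throughout, so the area is a single integral of |-x + exp(x) - 1|.
∫[-1,1] (-x + exp(x) - 1) dx = -2 - exp(-1) + exp(1).

-2 - exp(-1) + exp(1)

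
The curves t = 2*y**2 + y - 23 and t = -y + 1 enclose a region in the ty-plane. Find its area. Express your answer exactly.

343/3

Both boundary curves give t as a function of y, so integrate with respect to y. Setting them equal: 2*y**2 + 2*y - 24 = 0, i.e. 2*(y - 3)*(y + 4) = 0, so they meet at y = -4, 3.
For y in [-4, 3], t = 2*y**2 + y - 23 is on the left; area = ∫[-4,3] (-(2*y**2 + 2*y - 24)) dy = 343/3.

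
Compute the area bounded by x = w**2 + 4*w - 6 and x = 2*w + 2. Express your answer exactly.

36

Both boundary curves give x as a function of w, so integrate with respect to w. Setting them equal: w**2 + 2*w - 8 = 0, i.e. (w - 2)*(w + 4) = 0, so they meet at w = -4, 2.
For w in [-4, 2], x = w**2 + 4*w - 6 is on the left; area = ∫[-4,2] (-(w**2 + 2*w - 8)) dw = 36.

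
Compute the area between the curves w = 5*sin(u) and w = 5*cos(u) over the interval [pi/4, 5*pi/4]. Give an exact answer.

10*sqrt(2)

On [pi/4, 5*pi/4], (5*sin(u)) - (5*cos(u)) = 5*sin(u) - 5*cos(u) is ≥ 0 throughout, so the area is a single integral of |5*sin(u) - 5*cos(u)|.
∫[pi/4,5*pi/4] (5*sin(u) - 5*cos(u)) du = 10*sqrt(2).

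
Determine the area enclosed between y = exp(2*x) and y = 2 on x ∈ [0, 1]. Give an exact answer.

-7/2 + 2*log(2) + exp(2)/2

The difference (exp(2*x)) - (2) = exp(2*x) - 2 changes sign at x = log(2)/2 inside [0, 1], so split the integral there.
∫[0,log(2)/2] (exp(2*x) - 2) dx = 1/2 - log(2); the area of that piece is -1/2 + log(2).
∫[log(2)/2,1] (exp(2*x) - 2) dx = -3 + log(2) + exp(2)/2.
Total area = (-1/2 + log(2)) + (-3 + log(2) + exp(2)/2) = -7/2 + 2*log(2) + exp(2)/2.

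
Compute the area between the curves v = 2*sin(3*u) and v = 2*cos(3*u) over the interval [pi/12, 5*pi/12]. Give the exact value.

4*sqrt(2)/3

On [pi/12, 5*pi/12], (2*sin(3*u)) - (2*cos(3*u)) = 2*sin(3*u) - 2*cos(3*u) is ≥ 0 throughout, so the area is a single integral of |2*sin(3*u) - 2*cos(3*u)|.
∫[pi/12,5*pi/12] (2*sin(3*u) - 2*cos(3*u)) du = 4*sqrt(2)/3.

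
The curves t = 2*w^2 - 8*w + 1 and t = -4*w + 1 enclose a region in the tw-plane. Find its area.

Both boundary curves give t as a function of w, so integrate with respect to w. Setting them equal: 2*w^2 - 4*w = 0, i.e. 2*w*(w - 2) = 0, so they meet at w = 0, 2.
For w in [0, 2], t = 2*w^2 - 8*w + 1 is on the left; area = ∫[0,2] (-(2*w^2 - 4*w)) dw = 8/3.

8/3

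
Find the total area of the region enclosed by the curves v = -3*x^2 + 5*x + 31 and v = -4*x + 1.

Set the curves equal: -3*x^2 + 5*x + 31 = -4*x + 1, so -3*x^2 + 9*x + 30 = 0, which factors as -3*(x - 5)*(x + 2) = 0. The curves meet at x = -2, 5.
On [-2, 5], v = -3*x^2 + 5*x + 31 is on top; that piece has area ∫[-2,5] (-3*x^2 + 9*x + 30) dx = 343/2.

343/2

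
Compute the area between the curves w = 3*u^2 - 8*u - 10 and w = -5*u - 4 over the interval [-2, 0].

9

The difference (3*u^2 - 8*u - 10) - (-5*u - 4) = 3*u^2 - 3*u - 6 changes sign at u = -1 inside [-2, 0], so split the integral there.
∫[-2,-1] (3*u^2 - 3*u - 6) du = 11/2.
∫[-1,0] (3*u^2 - 3*u - 6) du = -7/2; the area of that piece is 7/2.
Total area = 11/2 + 7/2 = 9.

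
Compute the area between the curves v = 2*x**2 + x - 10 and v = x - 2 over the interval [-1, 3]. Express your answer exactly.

68/3

The difference (2*x**2 + x - 10) - (x - 2) = 2*x**2 - 8 changes sign at x = 2 inside [-1, 3], so split the integral there.
∫[-1,2] (2*x**2 - 8) dx = -18; the area of that piece is 18.
∫[2,3] (2*x**2 - 8) dx = 14/3.
Total area = 18 + 14/3 = 68/3.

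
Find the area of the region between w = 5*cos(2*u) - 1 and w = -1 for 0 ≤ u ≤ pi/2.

5

The difference (5*cos(2*u) - 1) - (-1) = 5*cos(2*u) changes sign at u = pi/4 inside [0, pi/2], so split the integral there.
∫[0,pi/4] (5*cos(2*u)) du = 5/2.
∫[pi/4,pi/2] (5*cos(2*u)) du = -5/2; the area of that piece is 5/2.
Total area = 5/2 + 5/2 = 5.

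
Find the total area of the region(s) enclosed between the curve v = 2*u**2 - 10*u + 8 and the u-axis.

9

The curve meets the u-axis where 2*u**2 - 10*u + 8 = 0, i.e. 2*(u - 4)*(u - 1) = 0, at u = 1, 4.
On [1, 4] the curve lies below the axis; ∫[1,4] (2*u**2 - 10*u + 8) du = -9, giving area 9.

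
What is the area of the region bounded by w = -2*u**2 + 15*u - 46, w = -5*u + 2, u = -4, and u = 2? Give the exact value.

456

On [-4, 2], (-2*u**2 + 15*u - 46) - (-5*u + 2) = -2*u**2 + 20*u - 48 is ≤ 0 throughout, so the area is a single integral of |-2*u**2 + 20*u - 48|.
∫[-4,2] (-2*u**2 + 20*u - 48) du = -456; the area of that piece is 456.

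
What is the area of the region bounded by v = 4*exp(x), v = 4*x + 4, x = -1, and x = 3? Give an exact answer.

On [-1, 3], (4*exp(x)) - (4*x + 4) = -4*x + 4*exp(x) - 4 is ≥ 0 throughout, so the area is a single integral of |-4*x + 4*exp(x) - 4|.
∫[-1,3] (-4*x + 4*exp(x) - 4) dx = -32 - 4*exp(-1) + 4*exp(3).

-32 - 4*exp(-1) + 4*exp(3)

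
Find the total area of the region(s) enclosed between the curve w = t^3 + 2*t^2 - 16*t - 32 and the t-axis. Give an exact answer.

568/3

The curve meets the t-axis where t^3 + 2*t^2 - 16*t - 32 = 0, i.e. (t - 4)*(t + 2)*(t + 4) = 0, at t = -4, -2, 4.
On [-4, -2] the curve lies above the axis; ∫[-4,-2] (t^3 + 2*t^2 - 16*t - 32) dt = 28/3, giving area 28/3.
On [-2, 4] the curve lies below the axis; ∫[-2,4] (t^3 + 2*t^2 - 16*t - 32) dt = -180, giving area 180.
Total area = 28/3 + 180 = 568/3.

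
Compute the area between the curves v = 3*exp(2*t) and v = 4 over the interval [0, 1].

-13/2 - 4*log(3) + 8*log(2) + 3*exp(2)/2

The difference (3*exp(2*t)) - (4) = 3*exp(2*t) - 4 changes sign at t = -log(3)/2 + log(2) inside [0, 1], so split the integral there.
∫[0,-log(3)/2 + log(2)] (3*exp(2*t) - 4) dt = log(9/16) + 1/2; the area of that piece is -1/2 + log(16/9).
∫[-log(3)/2 + log(2),1] (3*exp(2*t) - 4) dt = -6 - 2*log(3) + 4*log(2) + 3*exp(2)/2.
Total area = (-1/2 + log(16/9)) + (-6 - 2*log(3) + 4*log(2) + 3*exp(2)/2) = -13/2 - 4*log(3) + 8*log(2) + 3*exp(2)/2.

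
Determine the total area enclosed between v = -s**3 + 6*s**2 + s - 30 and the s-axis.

The curve meets the s-axis where -s**3 + 6*s**2 + s - 30 = 0, i.e. -(s - 5)*(s - 3)*(s + 2) = 0, at s = -2, 3, 5.
On [-2, 3] the curve lies below the axis; ∫[-2,3] (-s**3 + 6*s**2 + s - 30) ds = -375/4, giving area 375/4.
On [3, 5] the curve lies above the axis; ∫[3,5] (-s**3 + 6*s**2 + s - 30) ds = 8, giving area 8.
Total area = 375/4 + 8 = 407/4.

407/4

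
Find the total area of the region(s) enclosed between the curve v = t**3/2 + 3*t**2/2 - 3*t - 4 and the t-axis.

81/4

The curve meets the t-axis where t**3/2 + 3*t**2/2 - 3*t - 4 = 0, i.e. (t - 2)*(t + 1)*(t + 4)/2 = 0, at t = -4, -1, 2.
On [-4, -1] the curve lies above the axis; ∫[-4,-1] (t**3/2 + 3*t**2/2 - 3*t - 4) dt = 81/8, giving area 81/8.
On [-1, 2] the curve lies below the axis; ∫[-1,2] (t**3/2 + 3*t**2/2 - 3*t - 4) dt = -81/8, giving area 81/8.
Total area = 81/8 + 81/8 = 81/4.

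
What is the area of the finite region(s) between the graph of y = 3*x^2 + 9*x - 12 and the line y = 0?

The curve meets the x-axis where 3*x^2 + 9*x - 12 = 0, i.e. 3*(x - 1)*(x + 4) = 0, at x = -4, 1.
On [-4, 1] the curve lies below the axis; ∫[-4,1] (3*x^2 + 9*x - 12) dx = -125/2, giving area 125/2.

125/2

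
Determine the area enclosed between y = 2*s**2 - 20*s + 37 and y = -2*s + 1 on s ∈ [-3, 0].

207

On [-3, 0], (2*s**2 - 20*s + 37) - (-2*s + 1) = 2*s**2 - 18*s + 36 is ≥ 0 throughout, so the area is a single integral of |2*s**2 - 18*s + 36|.
∫[-3,0] (2*s**2 - 18*s + 36) ds = 207.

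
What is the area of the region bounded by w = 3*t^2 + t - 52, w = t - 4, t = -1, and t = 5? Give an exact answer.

The difference (3*t^2 + t - 52) - (t - 4) = 3*t^2 - 48 changes sign at t = 4 inside [-1, 5], so split the integral there.
∫[-1,4] (3*t^2 - 48) dt = -175; the area of that piece is 175.
∫[4,5] (3*t^2 - 48) dt = 13.
Total area = 175 + 13 = 188.

188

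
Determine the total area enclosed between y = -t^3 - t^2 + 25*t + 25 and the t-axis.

1012/3

The curve meets the t-axis where -t^3 - t^2 + 25*t + 25 = 0, i.e. -(t - 5)*(t + 1)*(t + 5) = 0, at t = -5, -1, 5.
On [-5, -1] the curve lies below the axis; ∫[-5,-1] (-t^3 - t^2 + 25*t + 25) dt = -256/3, giving area 256/3.
On [-1, 5] the curve lies above the axis; ∫[-1,5] (-t^3 - t^2 + 25*t + 25) dt = 252, giving area 252.
Total area = 256/3 + 252 = 1012/3.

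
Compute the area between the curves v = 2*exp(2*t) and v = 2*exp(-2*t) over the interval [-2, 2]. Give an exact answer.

The difference (2*exp(2*t)) - (2*exp(-2*t)) = 2*exp(2*t) - 2*exp(-2*t) changes sign at t = 0 inside [-2, 2], so split the integral there.
∫[-2,0] (2*exp(2*t) - 2*exp(-2*t)) dt = -exp(4) - exp(-4) + 2; the area of that piece is -2 + exp(-4) + exp(4).
∫[0,2] (2*exp(2*t) - 2*exp(-2*t)) dt = -2 + exp(-4) + exp(4).
Total area = (-2 + exp(-4) + exp(4)) + (-2 + exp(-4) + exp(4)) = -4 + 2*exp(-4) + 2*exp(4).

-4 + 2*exp(-4) + 2*exp(4)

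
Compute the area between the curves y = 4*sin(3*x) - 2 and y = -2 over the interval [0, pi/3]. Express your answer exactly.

On [0, pi/3], (4*sin(3*x) - 2) - (-2) = 4*sin(3*x) is ≥ 0 throughout, so the area is a single integral of |4*sin(3*x)|.
∫[0,pi/3] (4*sin(3*x)) dx = 8/3.

8/3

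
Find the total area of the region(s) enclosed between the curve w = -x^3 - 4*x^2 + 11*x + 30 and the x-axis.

The curve meets the x-axis where -x^3 - 4*x^2 + 11*x + 30 = 0, i.e. -(x - 3)*(x + 2)*(x + 5) = 0, at x = -5, -2, 3.
On [-5, -2] the curve lies below the axis; ∫[-5,-2] (-x^3 - 4*x^2 + 11*x + 30) dx = -117/4, giving area 117/4.
On [-2, 3] the curve lies above the axis; ∫[-2,3] (-x^3 - 4*x^2 + 11*x + 30) dx = 1375/12, giving area 1375/12.
Total area = 117/4 + 1375/12 = 863/6.

863/6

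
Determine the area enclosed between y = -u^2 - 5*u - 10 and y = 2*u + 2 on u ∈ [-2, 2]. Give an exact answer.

On [-2, 2], (-u^2 - 5*u - 10) - (2*u + 2) = -u^2 - 7*u - 12 is ≤ 0 throughout, so the area is a single integral of |-u^2 - 7*u - 12|.
∫[-2,2] (-u^2 - 7*u - 12) du = -160/3; the area of that piece is 160/3.

160/3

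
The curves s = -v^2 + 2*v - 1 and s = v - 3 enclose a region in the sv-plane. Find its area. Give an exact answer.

9/2

Both boundary curves give s as a function of v, so integrate with respect to v. Setting them equal: -v^2 + v + 2 = 0, i.e. -(v - 2)*(v + 1) = 0, so they meet at v = -1, 2.
For v in [-1, 2], s = -v^2 + 2*v - 1 is on the right; area = ∫[-1,2] (-v^2 + v + 2) dv = 9/2.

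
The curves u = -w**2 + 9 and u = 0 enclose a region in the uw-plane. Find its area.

36

Both boundary curves give u as a function of w, so integrate with respect to w. Setting them equal: -w**2 + 9 = 0, i.e. -(w - 3)*(w + 3) = 0, so they meet at w = -3, 3.
For w in [-3, 3], u = -w**2 + 9 is on the right; area = ∫[-3,3] (-w**2 + 9) dw = 36.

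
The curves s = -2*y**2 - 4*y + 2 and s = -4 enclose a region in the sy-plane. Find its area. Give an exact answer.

Both boundary curves give s as a function of y, so integrate with respect to y. Setting them equal: -2*y**2 - 4*y + 6 = 0, i.e. -2*(y - 1)*(y + 3) = 0, so they meet at y = -3, 1.
For y in [-3, 1], s = -2*y**2 - 4*y + 2 is on the right; area = ∫[-3,1] (-2*y**2 - 4*y + 6) dy = 64/3.

64/3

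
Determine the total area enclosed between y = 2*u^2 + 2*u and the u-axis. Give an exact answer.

1/3

The curve meets the u-axis where 2*u^2 + 2*u = 0, i.e. 2*u*(u + 1) = 0, at u = -1, 0.
On [-1, 0] the curve lies below the axis; ∫[-1,0] (2*u^2 + 2*u) du = -1/3, giving area 1/3.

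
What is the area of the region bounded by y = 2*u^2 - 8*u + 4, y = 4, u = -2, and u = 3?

118/3

The difference (2*u^2 - 8*u + 4) - (4) = 2*u^2 - 8*u changes sign at u = 0 inside [-2, 3], so split the integral there.
∫[-2,0] (2*u^2 - 8*u) du = 64/3.
∫[0,3] (2*u^2 - 8*u) du = -18; the area of that piece is 18.
Total area = 64/3 + 18 = 118/3.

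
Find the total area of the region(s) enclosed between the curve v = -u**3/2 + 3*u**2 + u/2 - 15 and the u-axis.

The curve meets the u-axis where -u**3/2 + 3*u**2 + u/2 - 15 = 0, i.e. -(u - 5)*(u - 3)*(u + 2)/2 = 0, at u = -2, 3, 5.
On [-2, 3] the curve lies below the axis; ∫[-2,3] (-u**3/2 + 3*u**2 + u/2 - 15) du = -375/8, giving area 375/8.
On [3, 5] the curve lies above the axis; ∫[3,5] (-u**3/2 + 3*u**2 + u/2 - 15) du = 4, giving area 4.
Total area = 375/8 + 4 = 407/8.

407/8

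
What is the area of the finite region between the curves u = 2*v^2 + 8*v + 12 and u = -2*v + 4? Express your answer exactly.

Both boundary curves give u as a function of v, so integrate with respect to v. Setting them equal: 2*v^2 + 10*v + 8 = 0, i.e. 2*(v + 1)*(v + 4) = 0, so they meet at v = -4, -1.
For v in [-4, -1], u = 2*v^2 + 8*v + 12 is on the left; area = ∫[-4,-1] (-(2*v^2 + 10*v + 8)) dv = 9.

9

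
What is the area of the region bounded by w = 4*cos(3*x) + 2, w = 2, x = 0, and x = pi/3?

8/3

The difference (4*cos(3*x) + 2) - (2) = 4*cos(3*x) changes sign at x = pi/6 inside [0, pi/3], so split the integral there.
∫[0,pi/6] (4*cos(3*x)) dx = 4/3.
∫[pi/6,pi/3] (4*cos(3*x)) dx = -4/3; the area of that piece is 4/3.
Total area = 4/3 + 4/3 = 8/3.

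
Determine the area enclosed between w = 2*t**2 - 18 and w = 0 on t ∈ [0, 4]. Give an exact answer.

128/3

The difference (2*t**2 - 18) - (0) = 2*t**2 - 18 changes sign at t = 3 inside [0, 4], so split the integral there.
∫[0,3] (2*t**2 - 18) dt = -36; the area of that piece is 36.
∫[3,4] (2*t**2 - 18) dt = 20/3.
Total area = 36 + 20/3 = 128/3.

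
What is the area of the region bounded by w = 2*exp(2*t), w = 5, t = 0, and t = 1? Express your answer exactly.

The difference (2*exp(2*t)) - (5) = 2*exp(2*t) - 5 changes sign at t = -log(2)/2 + log(5)/2 inside [0, 1], so split the integral there.
∫[0,-log(2)/2 + log(5)/2] (2*exp(2*t) - 5) dt = log(4*sqrt(10)/125) + 3/2; the area of that piece is -3/2 + log(25*sqrt(10)/8).
∫[-log(2)/2 + log(5)/2,1] (2*exp(2*t) - 5) dt = -15/2 - 5*log(2)/2 + 5*log(5)/2 + exp(2).
Total area = (-3/2 + log(25*sqrt(10)/8)) + (-15/2 - 5*log(2)/2 + 5*log(5)/2 + exp(2)) = -9 - 11*log(2)/2 + log(10)/2 + 9*log(5)/2 + exp(2).

-9 - 11*log(2)/2 + log(10)/2 + 9*log(5)/2 + exp(2)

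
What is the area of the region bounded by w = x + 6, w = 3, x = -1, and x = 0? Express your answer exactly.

5/2

On [-1, 0], (x + 6) - (3) = x + 3 is ≥ 0 throughout, so the area is a single integral of |x + 3|.
∫[-1,0] (x + 3) dx = 5/2.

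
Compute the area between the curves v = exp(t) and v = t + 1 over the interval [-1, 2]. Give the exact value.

-9/2 - exp(-1) + exp(2)

On [-1, 2], (exp(t)) - (t + 1) = -t + exp(t) - 1 is ≥ 0 throughout, so the area is a single integral of |-t + exp(t) - 1|.
∫[-1,2] (-t + exp(t) - 1) dt = -9/2 - exp(-1) + exp(2).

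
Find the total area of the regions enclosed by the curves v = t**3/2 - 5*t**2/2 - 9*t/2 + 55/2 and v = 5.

Set the curves equal: t**3/2 - 5*t**2/2 - 9*t/2 + 55/2 = 5, so t**3/2 - 5*t**2/2 - 9*t/2 + 45/2 = 0, which factors as (t - 5)*(t - 3)*(t + 3)/2 = 0. The curves meet at t = -3, 3, 5.
On [-3, 3], v = t**3/2 - 5*t**2/2 - 9*t/2 + 55/2 is on top; that piece has area ∫[-3,3] (t**3/2 - 5*t**2/2 - 9*t/2 + 45/2) dt = 90.
On [3, 5], v = 5 is on top; that piece has area ∫[3,5] (-(t**3/2 - 5*t**2/2 - 9*t/2 + 45/2)) dt = 14/3.
Total enclosed area = 90 + 14/3 = 284/3.

284/3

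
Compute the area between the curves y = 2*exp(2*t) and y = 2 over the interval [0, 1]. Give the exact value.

-3 + exp(2)

On [0, 1], (2*exp(2*t)) - (2) = 2*exp(2*t) - 2 is ≥ 0 throughout, so the area is a single integral of |2*exp(2*t) - 2|.
∫[0,1] (2*exp(2*t) - 2) dt = -3 + exp(2).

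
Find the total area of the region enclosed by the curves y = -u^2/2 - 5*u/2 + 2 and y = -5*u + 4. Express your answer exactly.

Set the curves equal: -u^2/2 - 5*u/2 + 2 = -5*u + 4, so -u^2/2 + 5*u/2 - 2 = 0, which factors as -(u - 4)*(u - 1)/2 = 0. The curves meet at u = 1, 4.
On [1, 4], y = -u^2/2 - 5*u/2 + 2 is on top; that piece has area ∫[1,4] (-u^2/2 + 5*u/2 - 2) du = 9/4.

9/4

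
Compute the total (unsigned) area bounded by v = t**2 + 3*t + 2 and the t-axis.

The curve meets the t-axis where t**2 + 3*t + 2 = 0, i.e. (t + 1)*(t + 2) = 0, at t = -2, -1.
On [-2, -1] the curve lies below the axis; ∫[-2,-1] (t**2 + 3*t + 2) dt = -1/6, giving area 1/6.

1/6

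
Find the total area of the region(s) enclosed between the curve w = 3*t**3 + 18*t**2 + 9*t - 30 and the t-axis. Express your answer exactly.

243/2

The curve meets the t-axis where 3*t**3 + 18*t**2 + 9*t - 30 = 0, i.e. 3*(t - 1)*(t + 2)*(t + 5) = 0, at t = -5, -2, 1.
On [-5, -2] the curve lies above the axis; ∫[-5,-2] (3*t**3 + 18*t**2 + 9*t - 30) dt = 243/4, giving area 243/4.
On [-2, 1] the curve lies below the axis; ∫[-2,1] (3*t**3 + 18*t**2 + 9*t - 30) dt = -243/4, giving area 243/4.
Total area = 243/4 + 243/4 = 243/2.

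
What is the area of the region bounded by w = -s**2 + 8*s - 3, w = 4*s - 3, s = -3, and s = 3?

36

The difference (-s**2 + 8*s - 3) - (4*s - 3) = -s**2 + 4*s changes sign at s = 0 inside [-3, 3], so split the integral there.
∫[-3,0] (-s**2 + 4*s) ds = -27; the area of that piece is 27.
∫[0,3] (-s**2 + 4*s) ds = 9.
Total area = 27 + 9 = 36.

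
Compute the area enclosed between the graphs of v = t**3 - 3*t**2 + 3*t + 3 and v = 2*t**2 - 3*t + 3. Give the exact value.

37/12

Set the curves equal: t**3 - 3*t**2 + 3*t + 3 = 2*t**2 - 3*t + 3, so t**3 - 5*t**2 + 6*t = 0, which factors as t*(t - 3)*(t - 2) = 0. The curves meet at t = 0, 2, 3.
On [0, 2], v = t**3 - 3*t**2 + 3*t + 3 is on top; that piece has area ∫[0,2] (t**3 - 5*t**2 + 6*t) dt = 8/3.
On [2, 3], v = 2*t**2 - 3*t + 3 is on top; that piece has area ∫[2,3] (-(t**3 - 5*t**2 + 6*t)) dt = 5/12.
Total enclosed area = 8/3 + 5/12 = 37/12.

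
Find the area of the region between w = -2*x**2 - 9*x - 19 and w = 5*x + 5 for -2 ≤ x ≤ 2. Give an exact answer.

320/3

On [-2, 2], (-2*x**2 - 9*x - 19) - (5*x + 5) = -2*x**2 - 14*x - 24 is ≤ 0 throughout, so the area is a single integral of |-2*x**2 - 14*x - 24|.
∫[-2,2] (-2*x**2 - 14*x - 24) dx = -320/3; the area of that piece is 320/3.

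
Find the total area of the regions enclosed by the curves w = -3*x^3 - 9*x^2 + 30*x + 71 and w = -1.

1221/4

Set the curves equal: -3*x^3 - 9*x^2 + 30*x + 71 = -1, so -3*x^3 - 9*x^2 + 30*x + 72 = 0, which factors as -3*(x - 3)*(x + 2)*(x + 4) = 0. The curves meet at x = -4, -2, 3.
On [-4, -2], w = -1 is on top; that piece has area ∫[-4,-2] (-(-3*x^3 - 9*x^2 + 30*x + 72)) dx = 24.
On [-2, 3], w = -3*x^3 - 9*x^2 + 30*x + 71 is on top; that piece has area ∫[-2,3] (-3*x^3 - 9*x^2 + 30*x + 72) dx = 1125/4.
Total enclosed area = 24 + 1125/4 = 1221/4.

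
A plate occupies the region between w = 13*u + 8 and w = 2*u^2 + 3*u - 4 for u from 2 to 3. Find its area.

On [2, 3], (13*u + 8) - (2*u^2 + 3*u - 4) = -2*u^2 + 10*u + 12 is ≥ 0 throughout, so the area is a single integral of |-2*u^2 + 10*u + 12|.
∫[2,3] (-2*u^2 + 10*u + 12) du = 73/3.

73/3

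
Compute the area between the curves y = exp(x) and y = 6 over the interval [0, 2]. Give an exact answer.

The difference (exp(x)) - (6) = exp(x) - 6 changes sign at x = log(6) inside [0, 2], so split the integral there.
∫[0,log(6)] (exp(x) - 6) dx = 5 - log(46656); the area of that piece is -5 + log(46656).
∫[log(6),2] (exp(x) - 6) dx = -18 + exp(2) + 6*log(6).
Total area = (-5 + log(46656)) + (-18 + exp(2) + 6*log(6)) = -23 + exp(2) + 12*log(6).

-23 + exp(2) + 12*log(6)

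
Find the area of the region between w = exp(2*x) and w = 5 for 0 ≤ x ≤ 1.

-19/2 + exp(2)/2 + 5*log(5)

The difference (exp(2*x)) - (5) = exp(2*x) - 5 changes sign at x = log(5)/2 inside [0, 1], so split the integral there.
∫[0,log(5)/2] (exp(2*x) - 5) dx = 2 - 5*log(5)/2; the area of that piece is -2 + 5*log(5)/2.
∫[log(5)/2,1] (exp(2*x) - 5) dx = -15/2 + exp(2)/2 + 5*log(5)/2.
Total area = (-2 + 5*log(5)/2) + (-15/2 + exp(2)/2 + 5*log(5)/2) = -19/2 + exp(2)/2 + 5*log(5).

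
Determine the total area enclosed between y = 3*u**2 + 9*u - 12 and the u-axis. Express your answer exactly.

125/2

The curve meets the u-axis where 3*u**2 + 9*u - 12 = 0, i.e. 3*(u - 1)*(u + 4) = 0, at u = -4, 1.
On [-4, 1] the curve lies below the axis; ∫[-4,1] (3*u**2 + 9*u - 12) du = -125/2, giving area 125/2.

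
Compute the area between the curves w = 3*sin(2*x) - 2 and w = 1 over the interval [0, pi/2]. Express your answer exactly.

On [0, pi/2], (3*sin(2*x) - 2) - (1) = 3*sin(2*x) - 3 is ≤ 0 throughout, so the area is a single integral of |3*sin(2*x) - 3|.
∫[0,pi/2] (3*sin(2*x) - 3) dx = 3 - 3*pi/2; the area of that piece is -3 + 3*pi/2.

-3 + 3*pi/2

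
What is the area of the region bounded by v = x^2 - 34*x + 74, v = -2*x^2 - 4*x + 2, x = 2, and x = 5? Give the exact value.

22

The difference (x^2 - 34*x + 74) - (-2*x^2 - 4*x + 2) = 3*x^2 - 30*x + 72 changes sign at x = 4 inside [2, 5], so split the integral there.
∫[2,4] (3*x^2 - 30*x + 72) dx = 20.
∫[4,5] (3*x^2 - 30*x + 72) dx = -2; the area of that piece is 2.
Total area = 20 + 2 = 22.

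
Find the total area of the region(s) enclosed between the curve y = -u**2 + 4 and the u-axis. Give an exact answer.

32/3

The curve meets the u-axis where -u**2 + 4 = 0, i.e. -(u - 2)*(u + 2) = 0, at u = -2, 2.
On [-2, 2] the curve lies above the axis; ∫[-2,2] (-u**2 + 4) du = 32/3, giving area 32/3.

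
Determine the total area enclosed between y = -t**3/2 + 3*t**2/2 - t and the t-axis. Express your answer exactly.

The curve meets the t-axis where -t**3/2 + 3*t**2/2 - t = 0, i.e. -t*(t - 2)*(t - 1)/2 = 0, at t = 0, 1, 2.
On [0, 1] the curve lies below the axis; ∫[0,1] (-t**3/2 + 3*t**2/2 - t) dt = -1/8, giving area 1/8.
On [1, 2] the curve lies above the axis; ∫[1,2] (-t**3/2 + 3*t**2/2 - t) dt = 1/8, giving area 1/8.
Total area = 1/8 + 1/8 = 1/4.

1/4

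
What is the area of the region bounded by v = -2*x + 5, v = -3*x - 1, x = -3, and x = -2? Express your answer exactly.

7/2

On [-3, -2], (-2*x + 5) - (-3*x - 1) = x + 6 is ≥ 0 throughout, so the area is a single integral of |x + 6|.
∫[-3,-2] (x + 6) dx = 7/2.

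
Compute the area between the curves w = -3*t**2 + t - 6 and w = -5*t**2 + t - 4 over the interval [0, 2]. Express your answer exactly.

4

The difference (-3*t**2 + t - 6) - (-5*t**2 + t - 4) = 2*t**2 - 2 changes sign at t = 1 inside [0, 2], so split the integral there.
∫[0,1] (2*t**2 - 2) dt = -4/3; the area of that piece is 4/3.
∫[1,2] (2*t**2 - 2) dt = 8/3.
Total area = 4/3 + 8/3 = 4.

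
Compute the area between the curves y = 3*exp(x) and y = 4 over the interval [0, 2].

-13 - 8*log(3) + 16*log(2) + 3*exp(2)

The difference (3*exp(x)) - (4) = 3*exp(x) - 4 changes sign at x = log(4/3) inside [0, 2], so split the integral there.
∫[0,log(4/3)] (3*exp(x) - 4) dx = log(81/256) + 1; the area of that piece is -1 + log(256/81).
∫[log(4/3),2] (3*exp(x) - 4) dx = -12 - 4*log(3) + 8*log(2) + 3*exp(2).
Total area = (-1 + log(256/81)) + (-12 - 4*log(3) + 8*log(2) + 3*exp(2)) = -13 - 8*log(3) + 16*log(2) + 3*exp(2).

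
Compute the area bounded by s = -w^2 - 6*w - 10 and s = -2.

4/3

Both boundary curves give s as a function of w, so integrate with respect to w. Setting them equal: -w^2 - 6*w - 8 = 0, i.e. -(w + 2)*(w + 4) = 0, so they meet at w = -4, -2.
For w in [-4, -2], s = -w^2 - 6*w - 10 is on the right; area = ∫[-4,-2] (-w^2 - 6*w - 8) dw = 4/3.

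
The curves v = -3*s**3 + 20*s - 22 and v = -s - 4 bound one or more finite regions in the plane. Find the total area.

Set the curves equal: -3*s**3 + 20*s - 22 = -s - 4, so -3*s**3 + 21*s - 18 = 0, which factors as -3*(s - 2)*(s - 1)*(s + 3) = 0. The curves meet at s = -3, 1, 2.
On [-3, 1], v = -s - 4 is on top; that piece has area ∫[-3,1] (-(-3*s**3 + 21*s - 18)) ds = 96.
On [1, 2], v = -3*s**3 + 20*s - 22 is on top; that piece has area ∫[1,2] (-3*s**3 + 21*s - 18) ds = 9/4.
Total enclosed area = 96 + 9/4 = 393/4.

393/4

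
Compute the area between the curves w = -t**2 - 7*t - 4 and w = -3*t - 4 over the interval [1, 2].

On [1, 2], (-t**2 - 7*t - 4) - (-3*t - 4) = -t**2 - 4*t is ≤ 0 throughout, so the area is a single integral of |-t**2 - 4*t|.
∫[1,2] (-t**2 - 4*t) dt = -25/3; the area of that piece is 25/3.

25/3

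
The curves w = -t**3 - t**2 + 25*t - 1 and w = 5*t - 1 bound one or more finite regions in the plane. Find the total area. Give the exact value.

2521/12

Set the curves equal: -t**3 - t**2 + 25*t - 1 = 5*t - 1, so -t**3 - t**2 + 20*t = 0, which factors as -t*(t - 4)*(t + 5) = 0. The curves meet at t = -5, 0, 4.
On [-5, 0], w = 5*t - 1 is on top; that piece has area ∫[-5,0] (-(-t**3 - t**2 + 20*t)) dt = 1625/12.
On [0, 4], w = -t**3 - t**2 + 25*t - 1 is on top; that piece has area ∫[0,4] (-t**3 - t**2 + 20*t) dt = 224/3.
Total enclosed area = 1625/12 + 224/3 = 2521/12.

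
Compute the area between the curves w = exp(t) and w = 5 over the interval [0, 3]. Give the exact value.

The difference (exp(t)) - (5) = exp(t) - 5 changes sign at t = log(5) inside [0, 3], so split the integral there.
∫[0,log(5)] (exp(t) - 5) dt = 4 - log(3125); the area of that piece is -4 + log(3125).
∫[log(5),3] (exp(t) - 5) dt = -20 + 5*log(5) + exp(3).
Total area = (-4 + log(3125)) + (-20 + 5*log(5) + exp(3)) = -24 + 10*log(5) + exp(3).

-24 + 10*log(5) + exp(3)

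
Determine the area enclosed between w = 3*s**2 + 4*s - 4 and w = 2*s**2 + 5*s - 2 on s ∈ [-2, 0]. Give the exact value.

3

The difference (3*s**2 + 4*s - 4) - (2*s**2 + 5*s - 2) = s**2 - s - 2 changes sign at s = -1 inside [-2, 0], so split the integral there.
∫[-2,-1] (s**2 - s - 2) ds = 11/6.
∫[-1,0] (s**2 - s - 2) ds = -7/6; the area of that piece is 7/6.
Total area = 11/6 + 7/6 = 3.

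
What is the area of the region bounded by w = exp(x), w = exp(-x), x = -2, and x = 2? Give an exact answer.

-4 + 2*exp(-2) + 2*exp(2)

The difference (exp(x)) - (exp(-x)) = exp(x) - exp(-x) changes sign at x = 0 inside [-2, 2], so split the integral there.
∫[-2,0] (exp(x) - exp(-x)) dx = -exp(2) - exp(-2) + 2; the area of that piece is -2 + exp(-2) + exp(2).
∫[0,2] (exp(x) - exp(-x)) dx = -2 + exp(-2) + exp(2).
Total area = (-2 + exp(-2) + exp(2)) + (-2 + exp(-2) + exp(2)) = -4 + 2*exp(-2) + 2*exp(2).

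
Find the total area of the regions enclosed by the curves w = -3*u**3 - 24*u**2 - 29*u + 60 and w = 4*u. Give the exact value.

443/2

Set the curves equal: -3*u**3 - 24*u**2 - 29*u + 60 = 4*u, so -3*u**3 - 24*u**2 - 33*u + 60 = 0, which factors as -3*(u - 1)*(u + 4)*(u + 5) = 0. The curves meet at u = -5, -4, 1.
On [-5, -4], w = 4*u is on top; that piece has area ∫[-5,-4] (-(-3*u**3 - 24*u**2 - 33*u + 60)) du = 11/4.
On [-4, 1], w = -3*u**3 - 24*u**2 - 29*u + 60 is on top; that piece has area ∫[-4,1] (-3*u**3 - 24*u**2 - 33*u + 60) du = 875/4.
Total enclosed area = 11/4 + 875/4 = 443/2.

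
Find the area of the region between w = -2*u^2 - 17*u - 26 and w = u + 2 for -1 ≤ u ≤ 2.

On [-1, 2], (-2*u^2 - 17*u - 26) - (u + 2) = -2*u^2 - 18*u - 28 is ≤ 0 throughout, so the area is a single integral of |-2*u^2 - 18*u - 28|.
∫[-1,2] (-2*u^2 - 18*u - 28) du = -117; the area of that piece is 117.

117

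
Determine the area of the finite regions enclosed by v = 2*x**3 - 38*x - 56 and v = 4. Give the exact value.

Set the curves equal: 2*x**3 - 38*x - 56 = 4, so 2*x**3 - 38*x - 60 = 0, which factors as 2*(x - 5)*(x + 2)*(x + 3) = 0. The curves meet at x = -3, -2, 5.
On [-3, -2], v = 2*x**3 - 38*x - 56 is on top; that piece has area ∫[-3,-2] (2*x**3 - 38*x - 60) dx = 5/2.
On [-2, 5], v = 4 is on top; that piece has area ∫[-2,5] (-(2*x**3 - 38*x - 60)) dx = 1029/2.
Total enclosed area = 5/2 + 1029/2 = 517.

517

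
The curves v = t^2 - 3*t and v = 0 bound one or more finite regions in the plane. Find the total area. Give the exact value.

9/2

Set the curves equal: t^2 - 3*t = 0, so t^2 - 3*t = 0, which factors as t*(t - 3) = 0. The curves meet at t = 0, 3.
On [0, 3], v = 0 is on top; that piece has area ∫[0,3] (-(t^2 - 3*t)) dt = 9/2.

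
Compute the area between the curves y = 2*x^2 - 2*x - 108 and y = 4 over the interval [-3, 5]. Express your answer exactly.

On [-3, 5], (2*x^2 - 2*x - 108) - (4) = 2*x^2 - 2*x - 112 is ≤ 0 throughout, so the area is a single integral of |2*x^2 - 2*x - 112|.
∫[-3,5] (2*x^2 - 2*x - 112) dx = -2432/3; the area of that piece is 2432/3.

2432/3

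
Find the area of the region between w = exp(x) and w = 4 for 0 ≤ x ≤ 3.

-19 + 16*log(2) + exp(3)

The difference (exp(x)) - (4) = exp(x) - 4 changes sign at x = log(4) inside [0, 3], so split the integral there.
∫[0,log(4)] (exp(x) - 4) dx = 3 - log(256); the area of that piece is -3 + log(256).
∫[log(4),3] (exp(x) - 4) dx = -16 + 8*log(2) + exp(3).
Total area = (-3 + log(256)) + (-16 + 8*log(2) + exp(3)) = -19 + 16*log(2) + exp(3).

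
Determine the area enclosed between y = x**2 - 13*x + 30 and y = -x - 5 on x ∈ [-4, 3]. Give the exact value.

952/3

On [-4, 3], (x**2 - 13*x + 30) - (-x - 5) = x**2 - 12*x + 35 is ≥ 0 throughout, so the area is a single integral of |x**2 - 12*x + 35|.
∫[-4,3] (x**2 - 12*x + 35) dx = 952/3.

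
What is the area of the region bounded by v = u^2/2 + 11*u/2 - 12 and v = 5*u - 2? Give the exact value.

243/4

Set the curves equal: u^2/2 + 11*u/2 - 12 = 5*u - 2, so u^2/2 + u/2 - 10 = 0, which factors as (u - 4)*(u + 5)/2 = 0. The curves meet at u = -5, 4.
On [-5, 4], v = 5*u - 2 is on top; that piece has area ∫[-5,4] (-(u^2/2 + u/2 - 10)) du = 243/4.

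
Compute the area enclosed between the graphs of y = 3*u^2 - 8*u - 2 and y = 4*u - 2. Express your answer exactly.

Set the curves equal: 3*u^2 - 8*u - 2 = 4*u - 2, so 3*u^2 - 12*u = 0, which factors as 3*u*(u - 4) = 0. The curves meet at u = 0, 4.
On [0, 4], y = 4*u - 2 is on top; that piece has area ∫[0,4] (-(3*u^2 - 12*u)) du = 32.

32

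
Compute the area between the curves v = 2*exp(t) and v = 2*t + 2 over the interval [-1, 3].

-16 - 2*exp(-1) + 2*exp(3)

On [-1, 3], (2*exp(t)) - (2*t + 2) = -2*t + 2*exp(t) - 2 is ≥ 0 throughout, so the area is a single integral of |-2*t + 2*exp(t) - 2|.
∫[-1,3] (-2*t + 2*exp(t) - 2) dt = -16 - 2*exp(-1) + 2*exp(3).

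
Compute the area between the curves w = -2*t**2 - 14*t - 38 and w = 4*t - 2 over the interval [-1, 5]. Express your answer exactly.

516

On [-1, 5], (-2*t**2 - 14*t - 38) - (4*t - 2) = -2*t**2 - 18*t - 36 is ≤ 0 throughout, so the area is a single integral of |-2*t**2 - 18*t - 36|.
∫[-1,5] (-2*t**2 - 18*t - 36) dt = -516; the area of that piece is 516.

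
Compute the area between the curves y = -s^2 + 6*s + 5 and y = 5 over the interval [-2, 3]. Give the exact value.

The difference (-s^2 + 6*s + 5) - (5) = -s^2 + 6*s changes sign at s = 0 inside [-2, 3], so split the integral there.
∫[-2,0] (-s^2 + 6*s) ds = -44/3; the area of that piece is 44/3.
∫[0,3] (-s^2 + 6*s) ds = 18.
Total area = 44/3 + 18 = 98/3.

98/3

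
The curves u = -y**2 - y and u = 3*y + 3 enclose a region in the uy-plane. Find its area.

Both boundary curves give u as a function of y, so integrate with respect to y. Setting them equal: -y**2 - 4*y - 3 = 0, i.e. -(y + 1)*(y + 3) = 0, so they meet at y = -3, -1.
For y in [-3, -1], u = -y**2 - y is on the right; area = ∫[-3,-1] (-y**2 - 4*y - 3) dy = 4/3.

4/3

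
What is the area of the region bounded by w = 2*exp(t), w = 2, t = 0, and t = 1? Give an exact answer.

On [0, 1], (2*exp(t)) - (2) = 2*exp(t) - 2 is ≥ 0 throughout, so the area is a single integral of |2*exp(t) - 2|.
∫[0,1] (2*exp(t) - 2) dt = -4 + 2*exp(1).

-4 + 2*exp(1)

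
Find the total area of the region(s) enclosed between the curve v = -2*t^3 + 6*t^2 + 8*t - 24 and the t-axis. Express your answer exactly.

The curve meets the t-axis where -2*t^3 + 6*t^2 + 8*t - 24 = 0, i.e. -2*(t - 3)*(t - 2)*(t + 2) = 0, at t = -2, 2, 3.
On [-2, 2] the curve lies below the axis; ∫[-2,2] (-2*t^3 + 6*t^2 + 8*t - 24) dt = -64, giving area 64.
On [2, 3] the curve lies above the axis; ∫[2,3] (-2*t^3 + 6*t^2 + 8*t - 24) dt = 3/2, giving area 3/2.
Total area = 64 + 3/2 = 131/2.

131/2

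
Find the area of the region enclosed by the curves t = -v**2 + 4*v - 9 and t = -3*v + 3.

Both boundary curves give t as a function of v, so integrate with respect to v. Setting them equal: -v**2 + 7*v - 12 = 0, i.e. -(v - 4)*(v - 3) = 0, so they meet at v = 3, 4.
For v in [3, 4], t = -v**2 + 4*v - 9 is on the right; area = ∫[3,4] (-v**2 + 7*v - 12) dv = 1/6.

1/6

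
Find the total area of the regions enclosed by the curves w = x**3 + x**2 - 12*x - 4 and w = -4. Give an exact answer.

Set the curves equal: x**3 + x**2 - 12*x - 4 = -4, so x**3 + x**2 - 12*x = 0, which factors as x*(x - 3)*(x + 4) = 0. The curves meet at x = -4, 0, 3.
On [-4, 0], w = x**3 + x**2 - 12*x - 4 is on top; that piece has area ∫[-4,0] (x**3 + x**2 - 12*x) dx = 160/3.
On [0, 3], w = -4 is on top; that piece has area ∫[0,3] (-(x**3 + x**2 - 12*x)) dx = 99/4.
Total enclosed area = 160/3 + 99/4 = 937/12.

937/12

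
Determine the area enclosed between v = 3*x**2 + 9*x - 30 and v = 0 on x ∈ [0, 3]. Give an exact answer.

91/2

The difference (3*x**2 + 9*x - 30) - (0) = 3*x**2 + 9*x - 30 changes sign at x = 2 inside [0, 3], so split the integral there.
∫[0,2] (3*x**2 + 9*x - 30) dx = -34; the area of that piece is 34.
∫[2,3] (3*x**2 + 9*x - 30) dx = 23/2.
Total area = 34 + 23/2 = 91/2.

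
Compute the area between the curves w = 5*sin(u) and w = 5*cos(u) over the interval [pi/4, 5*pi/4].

10*sqrt(2)

On [pi/4, 5*pi/4], (5*sin(u)) - (5*cos(u)) = 5*sin(u) - 5*cos(u) is ≥ 0 throughout, so the area is a single integral of |5*sin(u) - 5*cos(u)|.
∫[pi/4,5*pi/4] (5*sin(u) - 5*cos(u)) du = 10*sqrt(2).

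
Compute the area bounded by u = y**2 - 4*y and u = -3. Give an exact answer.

Both boundary curves give u as a function of y, so integrate with respect to y. Setting them equal: y**2 - 4*y + 3 = 0, i.e. (y - 3)*(y - 1) = 0, so they meet at y = 1, 3.
For y in [1, 3], u = y**2 - 4*y is on the left; area = ∫[1,3] (-(y**2 - 4*y + 3)) dy = 4/3.

4/3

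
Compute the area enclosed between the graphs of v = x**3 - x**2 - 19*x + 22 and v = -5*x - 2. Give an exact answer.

1741/12

Set the curves equal: x**3 - x**2 - 19*x + 22 = -5*x - 2, so x**3 - x**2 - 14*x + 24 = 0, which factors as (x - 3)*(x - 2)*(x + 4) = 0. The curves meet at x = -4, 2, 3.
On [-4, 2], v = x**3 - x**2 - 19*x + 22 is on top; that piece has area ∫[-4,2] (x**3 - x**2 - 14*x + 24) dx = 144.
On [2, 3], v = -5*x - 2 is on top; that piece has area ∫[2,3] (-(x**3 - x**2 - 14*x + 24)) dx = 13/12.
Total enclosed area = 144 + 13/12 = 1741/12.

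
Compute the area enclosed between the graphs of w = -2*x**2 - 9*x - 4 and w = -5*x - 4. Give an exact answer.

Set the curves equal: -2*x**2 - 9*x - 4 = -5*x - 4, so -2*x**2 - 4*x = 0, which factors as -2*x*(x + 2) = 0. The curves meet at x = -2, 0.
On [-2, 0], w = -2*x**2 - 9*x - 4 is on top; that piece has area ∫[-2,0] (-2*x**2 - 4*x) dx = 8/3.

8/3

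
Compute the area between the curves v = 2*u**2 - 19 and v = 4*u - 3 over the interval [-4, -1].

104/3

The difference (2*u**2 - 19) - (4*u - 3) = 2*u**2 - 4*u - 16 changes sign at u = -2 inside [-4, -1], so split the integral there.
∫[-4,-2] (2*u**2 - 4*u - 16) du = 88/3.
∫[-2,-1] (2*u**2 - 4*u - 16) du = -16/3; the area of that piece is 16/3.
Total area = 88/3 + 16/3 = 104/3.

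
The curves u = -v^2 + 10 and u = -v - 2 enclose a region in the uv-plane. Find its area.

343/6

Both boundary curves give u as a function of v, so integrate with respect to v. Setting them equal: -v^2 + v + 12 = 0, i.e. -(v - 4)*(v + 3) = 0, so they meet at v = -3, 4.
For v in [-3, 4], u = -v^2 + 10 is on the right; area = ∫[-3,4] (-v^2 + v + 12) dv = 343/6.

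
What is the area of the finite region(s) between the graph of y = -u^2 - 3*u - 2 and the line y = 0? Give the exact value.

1/6

The curve meets the u-axis where -u^2 - 3*u - 2 = 0, i.e. -(u + 1)*(u + 2) = 0, at u = -2, -1.
On [-2, -1] the curve lies above the axis; ∫[-2,-1] (-u^2 - 3*u - 2) du = 1/6, giving area 1/6.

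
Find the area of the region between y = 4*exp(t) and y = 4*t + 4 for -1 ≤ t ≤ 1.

On [-1, 1], (4*exp(t)) - (4*t + 4) = -4*t + 4*exp(t) - 4 is ≥ 0 throughout, so the area is a single integral of |-4*t + 4*exp(t) - 4|.
∫[-1,1] (-4*t + 4*exp(t) - 4) dt = -8 - 4*exp(-1) + 4*exp(1).

-8 - 4*exp(-1) + 4*exp(1)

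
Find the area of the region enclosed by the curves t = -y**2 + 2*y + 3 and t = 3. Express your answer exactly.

4/3

Both boundary curves give t as a function of y, so integrate with respect to y. Setting them equal: -y**2 + 2*y = 0, i.e. -y*(y - 2) = 0, so they meet at y = 0, 2.
For y in [0, 2], t = -y**2 + 2*y + 3 is on the right; area = ∫[0,2] (-y**2 + 2*y) dy = 4/3.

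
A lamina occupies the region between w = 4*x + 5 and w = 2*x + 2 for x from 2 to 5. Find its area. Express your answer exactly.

On [2, 5], (4*x + 5) - (2*x + 2) = 2*x + 3 is ≥ 0 throughout, so the area is a single integral of |2*x + 3|.
∫[2,5] (2*x + 3) dx = 30.

30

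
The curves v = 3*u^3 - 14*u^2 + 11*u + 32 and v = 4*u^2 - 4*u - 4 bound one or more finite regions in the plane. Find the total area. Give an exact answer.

Set the curves equal: 3*u^3 - 14*u^2 + 11*u + 32 = 4*u^2 - 4*u - 4, so 3*u^3 - 18*u^2 + 15*u + 36 = 0, which factors as 3*(u - 4)*(u - 3)*(u + 1) = 0. The curves meet at u = -1, 3, 4.
On [-1, 3], v = 3*u^3 - 14*u^2 + 11*u + 32 is on top; that piece has area ∫[-1,3] (3*u^3 - 18*u^2 + 15*u + 36) du = 96.
On [3, 4], v = 4*u^2 - 4*u - 4 is on top; that piece has area ∫[3,4] (-(3*u^3 - 18*u^2 + 15*u + 36)) du = 9/4.
Total enclosed area = 96 + 9/4 = 393/4.

393/4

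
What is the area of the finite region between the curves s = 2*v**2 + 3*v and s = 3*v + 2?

8/3

Both boundary curves give s as a function of v, so integrate with respect to v. Setting them equal: 2*v**2 - 2 = 0, i.e. 2*(v - 1)*(v + 1) = 0, so they meet at v = -1, 1.
For v in [-1, 1], s = 2*v**2 + 3*v is on the left; area = ∫[-1,1] (-(2*v**2 - 2)) dv = 8/3.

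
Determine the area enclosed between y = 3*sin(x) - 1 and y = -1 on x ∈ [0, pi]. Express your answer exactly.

6

On [0, pi], (3*sin(x) - 1) - (-1) = 3*sin(x) is ≥ 0 throughout, so the area is a single integral of |3*sin(x)|.
∫[0,pi] (3*sin(x)) dx = 6.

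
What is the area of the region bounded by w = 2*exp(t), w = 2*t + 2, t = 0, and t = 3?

-17 + 2*exp(3)

On [0, 3], (2*exp(t)) - (2*t + 2) = -2*t + 2*exp(t) - 2 is ≥ 0 throughout, so the area is a single integral of |-2*t + 2*exp(t) - 2|.
∫[0,3] (-2*t + 2*exp(t) - 2) dt = -17 + 2*exp(3).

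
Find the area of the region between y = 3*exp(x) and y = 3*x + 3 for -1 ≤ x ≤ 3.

-24 - 3*exp(-1) + 3*exp(3)

On [-1, 3], (3*exp(x)) - (3*x + 3) = -3*x + 3*exp(x) - 3 is ≥ 0 throughout, so the area is a single integral of |-3*x + 3*exp(x) - 3|.
∫[-1,3] (-3*x + 3*exp(x) - 3) dx = -24 - 3*exp(-1) + 3*exp(3).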